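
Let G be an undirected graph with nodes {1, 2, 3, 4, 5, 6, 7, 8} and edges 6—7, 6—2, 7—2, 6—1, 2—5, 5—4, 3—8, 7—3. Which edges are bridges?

1-6, 2-5, 3-7, 3-8, 4-5

The edges on the cycle 6-7-2-6 are not bridges since each lies on that cycle.
But removing 6—1 disconnects 6 from 1; removing 2—5 disconnects 2 from 5; removing 3—8 disconnects 3 from 8; removing 7—3 disconnects 7 from 3 — these are bridges.
In total 5 edges are bridges.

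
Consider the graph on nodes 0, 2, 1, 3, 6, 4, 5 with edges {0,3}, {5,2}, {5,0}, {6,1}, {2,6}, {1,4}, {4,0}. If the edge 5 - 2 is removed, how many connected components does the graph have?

5 and 2 are still connected via 5-0-4-1-6-2, so the component count stays at 1.

1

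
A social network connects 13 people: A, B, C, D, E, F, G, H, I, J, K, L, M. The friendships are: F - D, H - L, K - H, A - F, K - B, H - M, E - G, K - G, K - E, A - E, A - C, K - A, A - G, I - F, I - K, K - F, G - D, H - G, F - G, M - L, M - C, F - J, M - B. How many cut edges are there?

The edges on the cycle K-H-M-C-A-K are not bridges since each lies on that cycle.
But removing F - J disconnects F from J — this is a bridge.

1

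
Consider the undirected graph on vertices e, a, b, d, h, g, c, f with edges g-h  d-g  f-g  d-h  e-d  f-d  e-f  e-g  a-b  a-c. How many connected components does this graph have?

2

Starting from a we can reach a, b, c. That is one component of size 3.
Starting from d we can reach d, e, f, g, h. That is one component of size 5.
Total: 2 components.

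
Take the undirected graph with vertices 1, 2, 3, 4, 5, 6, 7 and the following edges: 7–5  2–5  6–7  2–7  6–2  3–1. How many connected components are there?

4 is isolated — a component by itself.
Starting from 1 we can reach 1, 3. That is one component of size 2.
Starting from 2 we can reach 2, 5, 6, 7. That is one component of size 4.
Total: 3 components.

3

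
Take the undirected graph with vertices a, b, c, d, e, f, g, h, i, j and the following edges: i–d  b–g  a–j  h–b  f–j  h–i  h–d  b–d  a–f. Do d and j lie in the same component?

No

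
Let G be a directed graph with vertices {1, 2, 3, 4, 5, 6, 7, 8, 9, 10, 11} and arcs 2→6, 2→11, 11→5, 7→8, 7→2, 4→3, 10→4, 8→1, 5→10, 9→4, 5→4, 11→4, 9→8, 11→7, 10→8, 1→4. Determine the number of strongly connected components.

{2, 7, 11} are all mutually reachable — one SCC of size 3.
{10} is an SCC by itself.
{1} is an SCC by itself.
{3} is an SCC by itself.
{6} is an SCC by itself.
(and 4 more singleton SCCs)
That gives 9 strongly connected components.

9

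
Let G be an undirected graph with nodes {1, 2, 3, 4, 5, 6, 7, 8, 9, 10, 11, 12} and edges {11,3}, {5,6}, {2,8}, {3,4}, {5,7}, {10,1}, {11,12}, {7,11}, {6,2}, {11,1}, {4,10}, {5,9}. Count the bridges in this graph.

7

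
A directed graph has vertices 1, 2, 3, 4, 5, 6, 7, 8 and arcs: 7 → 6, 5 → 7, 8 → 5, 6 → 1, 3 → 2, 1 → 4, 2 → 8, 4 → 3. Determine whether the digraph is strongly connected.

From 3 we can reach every vertex (1, 2, 3, 4, 5, 6, 7, 8), and every vertex can reach 3 (1, 2, 3, 4, 5, 6, 7, 8). So the whole graph is one strongly connected component.

Yes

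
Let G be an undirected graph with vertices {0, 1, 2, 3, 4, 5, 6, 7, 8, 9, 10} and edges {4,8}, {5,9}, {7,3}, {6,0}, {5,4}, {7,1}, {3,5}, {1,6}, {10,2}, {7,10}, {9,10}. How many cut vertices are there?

6

Removing 1 increases the component count from 1 to 2, so 1 is a cut vertex.
Removing 4 increases the component count from 1 to 2, so 4 is a cut vertex.
Removing 5 increases the component count from 1 to 2, so 5 is a cut vertex.
Likewise 6, 7, 10 are cut vertices.
By contrast removing 3 leaves 1 component; it is not a cut vertex. No other vertex is a cut vertex either.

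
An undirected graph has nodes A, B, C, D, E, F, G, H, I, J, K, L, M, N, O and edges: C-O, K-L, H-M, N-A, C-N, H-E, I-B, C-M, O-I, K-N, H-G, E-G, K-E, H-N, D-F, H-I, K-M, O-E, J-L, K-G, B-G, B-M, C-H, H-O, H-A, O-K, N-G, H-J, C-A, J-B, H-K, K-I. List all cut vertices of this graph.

none

Removing K, for instance, still leaves 2 components. No single vertex removal increases the component count — the graph has no articulation points.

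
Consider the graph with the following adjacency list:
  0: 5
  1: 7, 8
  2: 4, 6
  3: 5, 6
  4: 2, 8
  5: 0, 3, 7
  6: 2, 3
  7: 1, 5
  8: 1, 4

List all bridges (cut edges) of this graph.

The edges on the cycle 7-5-3-6-2-4-8-1-7 are not bridges since each lies on that cycle.
But removing 0-5 disconnects 0 from 5 — this is a bridge.

0-5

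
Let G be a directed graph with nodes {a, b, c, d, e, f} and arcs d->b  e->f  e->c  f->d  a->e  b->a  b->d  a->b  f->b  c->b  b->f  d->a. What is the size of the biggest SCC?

6

{a, b, c, d, e, f} are all mutually reachable — one SCC of size 6.
The largest has 6 vertices.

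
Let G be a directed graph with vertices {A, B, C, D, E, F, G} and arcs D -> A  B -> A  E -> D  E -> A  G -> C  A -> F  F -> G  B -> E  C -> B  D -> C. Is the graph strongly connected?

Yes

From E we can reach every vertex (A, B, C, D, E, F, G), and every vertex can reach E (A, B, C, D, E, F, G). So the whole graph is one strongly connected component.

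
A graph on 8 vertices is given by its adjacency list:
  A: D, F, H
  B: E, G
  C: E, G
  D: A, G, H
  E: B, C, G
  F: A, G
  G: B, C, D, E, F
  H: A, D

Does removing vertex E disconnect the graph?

Deleting E leaves 1 component (was 1) (its neighbors B, C, G remain connected to each other), so E is not a cut vertex.

No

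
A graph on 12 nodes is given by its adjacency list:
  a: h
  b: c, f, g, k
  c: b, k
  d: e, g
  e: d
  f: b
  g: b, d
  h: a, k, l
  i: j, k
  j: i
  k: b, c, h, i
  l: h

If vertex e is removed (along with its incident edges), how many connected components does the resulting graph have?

1

With e gone, the remaining components are: {a, b, c, d, f, g, h, i, j, k, l}.
That is 1 component.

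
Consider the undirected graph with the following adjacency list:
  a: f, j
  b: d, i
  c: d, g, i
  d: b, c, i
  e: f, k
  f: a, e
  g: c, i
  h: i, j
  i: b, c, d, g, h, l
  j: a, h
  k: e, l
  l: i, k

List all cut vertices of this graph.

Removing i increases the component count from 1 to 2, so i is a cut vertex.
By contrast removing h leaves 1 component; it is not a cut vertex. No other vertex is a cut vertex either.

i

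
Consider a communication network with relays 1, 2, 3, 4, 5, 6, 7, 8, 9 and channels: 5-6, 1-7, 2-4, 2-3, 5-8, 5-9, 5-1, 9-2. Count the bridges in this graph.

8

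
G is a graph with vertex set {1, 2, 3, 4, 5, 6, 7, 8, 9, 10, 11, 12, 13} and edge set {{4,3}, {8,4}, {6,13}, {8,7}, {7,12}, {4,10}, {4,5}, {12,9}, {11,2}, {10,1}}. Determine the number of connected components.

Starting from 2 we can reach 2, 11. That is one component of size 2.
Starting from 6 we can reach 6, 13. That is one component of size 2.
Starting from 1 we can reach 1, 3, 4, 5, 7, 8, 9, 10, 12. That is one component of size 9.
Total: 3 components.

3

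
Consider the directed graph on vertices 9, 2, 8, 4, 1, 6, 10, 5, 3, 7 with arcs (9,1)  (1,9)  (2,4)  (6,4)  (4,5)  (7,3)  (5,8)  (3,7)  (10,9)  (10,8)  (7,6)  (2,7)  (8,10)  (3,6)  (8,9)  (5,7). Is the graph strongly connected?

No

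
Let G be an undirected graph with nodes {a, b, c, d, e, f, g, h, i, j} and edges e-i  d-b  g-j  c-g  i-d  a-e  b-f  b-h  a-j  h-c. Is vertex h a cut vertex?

Deleting h leaves 1 component (was 1) (its neighbors b, c remain connected to each other), so h is not a cut vertex.

No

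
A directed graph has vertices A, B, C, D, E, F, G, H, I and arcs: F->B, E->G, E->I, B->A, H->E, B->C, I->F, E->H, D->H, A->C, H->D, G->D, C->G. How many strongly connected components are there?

{A, B, C, D, E, F, G, H, I} are all mutually reachable — one SCC of size 9.
That gives 1 strongly connected component.

1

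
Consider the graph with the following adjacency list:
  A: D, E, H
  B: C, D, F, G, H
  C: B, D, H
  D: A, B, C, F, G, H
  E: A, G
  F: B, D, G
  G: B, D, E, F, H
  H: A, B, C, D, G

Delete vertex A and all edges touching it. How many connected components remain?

1

With A gone, the remaining components are: {B, C, D, E, F, G, H}.
That is 1 component.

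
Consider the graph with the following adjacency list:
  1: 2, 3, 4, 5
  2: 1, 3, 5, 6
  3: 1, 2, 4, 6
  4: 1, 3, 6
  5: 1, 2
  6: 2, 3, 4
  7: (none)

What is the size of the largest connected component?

6

7 is isolated — a component by itself.
Starting from 1 we can reach 1, 2, 3, 4, 5, 6. That is one component of size 6.
The largest has 6 vertices.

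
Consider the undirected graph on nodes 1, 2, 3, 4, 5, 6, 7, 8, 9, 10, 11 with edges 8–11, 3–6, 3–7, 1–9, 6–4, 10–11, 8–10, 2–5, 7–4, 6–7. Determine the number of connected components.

Starting from 1 we can reach 1, 9. That is one component of size 2.
Starting from 2 we can reach 2, 5. That is one component of size 2.
Starting from 8 we can reach 8, 10, 11. That is one component of size 3.
Starting from 3 we can reach 3, 4, 6, 7. That is one component of size 4.
Total: 4 components.

4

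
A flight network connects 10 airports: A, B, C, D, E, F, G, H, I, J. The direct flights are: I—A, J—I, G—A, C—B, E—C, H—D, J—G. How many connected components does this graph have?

F is isolated — a component by itself.
Starting from D we can reach D, H. That is one component of size 2.
Starting from B we can reach B, C, E. That is one component of size 3.
Starting from A we can reach A, G, I, J. That is one component of size 4.
Total: 4 components.

4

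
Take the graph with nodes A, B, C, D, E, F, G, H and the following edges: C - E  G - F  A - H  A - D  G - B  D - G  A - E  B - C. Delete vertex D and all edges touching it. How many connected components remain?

1

With D gone, the remaining components are: {A, B, C, E, F, G, H}.
That is 1 component.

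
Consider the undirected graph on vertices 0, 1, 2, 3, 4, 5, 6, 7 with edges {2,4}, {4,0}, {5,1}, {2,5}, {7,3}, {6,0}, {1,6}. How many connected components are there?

Starting from 3 we can reach 3, 7. That is one component of size 2.
Starting from 0 we can reach 0, 1, 2, 4, 5, 6. That is one component of size 6.
Total: 2 components.

2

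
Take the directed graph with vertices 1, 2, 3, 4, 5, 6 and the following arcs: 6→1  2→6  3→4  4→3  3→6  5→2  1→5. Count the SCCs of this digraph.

{1, 2, 5, 6} are all mutually reachable — one SCC of size 4.
{3, 4} are all mutually reachable — one SCC of size 2.
That gives 2 strongly connected components.

2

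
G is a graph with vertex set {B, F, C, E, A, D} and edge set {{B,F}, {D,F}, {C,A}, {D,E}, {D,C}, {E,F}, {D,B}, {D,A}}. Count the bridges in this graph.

0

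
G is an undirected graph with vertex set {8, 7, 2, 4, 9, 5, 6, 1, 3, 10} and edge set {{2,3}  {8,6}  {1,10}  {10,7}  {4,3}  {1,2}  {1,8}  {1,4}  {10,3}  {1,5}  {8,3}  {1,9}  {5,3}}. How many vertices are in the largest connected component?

Starting from 1 we can reach 1, 2, 3, 4, 5, 6, 7, 8, 9, 10. That is one component of size 10.
The largest has 10 vertices.

10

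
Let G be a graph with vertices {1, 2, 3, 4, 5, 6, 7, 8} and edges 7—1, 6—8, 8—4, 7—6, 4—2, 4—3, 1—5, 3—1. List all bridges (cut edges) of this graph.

The edges on the cycle 7-6-8-4-3-1-7 are not bridges since each lies on that cycle.
But removing 1—5 disconnects 1 from 5; removing 4—2 disconnects 4 from 2 — these are bridges.

1-5, 2-4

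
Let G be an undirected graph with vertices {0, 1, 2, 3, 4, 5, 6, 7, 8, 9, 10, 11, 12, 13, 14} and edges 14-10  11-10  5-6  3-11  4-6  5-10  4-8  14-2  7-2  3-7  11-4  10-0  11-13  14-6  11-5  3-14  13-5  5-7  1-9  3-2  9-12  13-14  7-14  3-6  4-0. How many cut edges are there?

The edges on the cycle 11-13-14-7-5-11 are not bridges since each lies on that cycle.
But removing 9-12 disconnects 9 from 12; removing 4-8 disconnects 4 from 8; removing 1-9 disconnects 1 from 9 — these are bridges.
That makes 3 bridges.

3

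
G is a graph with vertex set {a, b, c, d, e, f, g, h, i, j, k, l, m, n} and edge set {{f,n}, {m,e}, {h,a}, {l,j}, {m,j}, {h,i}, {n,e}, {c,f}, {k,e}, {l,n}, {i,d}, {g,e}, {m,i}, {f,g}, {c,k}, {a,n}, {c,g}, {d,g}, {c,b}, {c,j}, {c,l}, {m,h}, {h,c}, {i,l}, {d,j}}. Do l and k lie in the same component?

Yes

From l we can reach a, b, c, d, e, f, g, h, i, j, k, l, m, n, which includes k.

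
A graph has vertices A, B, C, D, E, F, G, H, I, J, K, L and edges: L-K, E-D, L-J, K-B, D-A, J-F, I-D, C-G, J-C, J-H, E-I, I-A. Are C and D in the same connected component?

No

The component containing C is {B, C, F, G, H, J, K, L}, and D is not in it.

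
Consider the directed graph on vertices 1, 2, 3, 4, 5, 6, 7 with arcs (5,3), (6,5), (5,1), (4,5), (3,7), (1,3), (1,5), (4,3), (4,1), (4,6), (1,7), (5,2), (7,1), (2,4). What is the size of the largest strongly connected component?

7

{1, 2, 3, 4, 5, 6, 7} are all mutually reachable — one SCC of size 7.
The largest has 7 vertices.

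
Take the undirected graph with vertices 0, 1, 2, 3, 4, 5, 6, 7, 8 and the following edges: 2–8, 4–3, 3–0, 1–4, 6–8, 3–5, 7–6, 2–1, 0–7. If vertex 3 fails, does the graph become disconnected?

Yes

Deleting 3 raises the number of components from 1 to 2, so 3 is a cut vertex.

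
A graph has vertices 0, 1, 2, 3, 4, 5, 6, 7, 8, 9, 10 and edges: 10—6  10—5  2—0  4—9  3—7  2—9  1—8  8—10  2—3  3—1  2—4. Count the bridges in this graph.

8

The edges on the cycle 2-4-9-2 are not bridges since each lies on that cycle.
But removing 2—0 disconnects 2 from 0; removing 3—2 disconnects 3 from 2; removing 10—6 disconnects 10 from 6; removing 10—5 disconnects 10 from 5 — these are bridges.
In total 8 edges are bridges.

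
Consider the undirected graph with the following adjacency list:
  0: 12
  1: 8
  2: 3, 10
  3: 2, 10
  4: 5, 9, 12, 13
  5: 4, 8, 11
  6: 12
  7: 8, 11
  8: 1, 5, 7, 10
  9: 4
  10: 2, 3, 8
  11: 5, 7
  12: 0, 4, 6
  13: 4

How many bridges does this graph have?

The edges on the cycle 8-7-11-5-8 are not bridges since each lies on that cycle.
But removing 5-4 disconnects 5 from 4; removing 12-6 disconnects 12 from 6; removing 8-1 disconnects 8 from 1; removing 12-0 disconnects 12 from 0 — these are bridges.
In total 8 edges are bridges.

8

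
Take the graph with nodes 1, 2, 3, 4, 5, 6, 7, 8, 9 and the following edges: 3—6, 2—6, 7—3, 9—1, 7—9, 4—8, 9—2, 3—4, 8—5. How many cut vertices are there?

4

Removing 3 increases the component count from 1 to 2, so 3 is a cut vertex.
Removing 4 increases the component count from 1 to 2, so 4 is a cut vertex.
Removing 8 increases the component count from 1 to 2, so 8 is a cut vertex.
Likewise 9 is a cut vertex.
By contrast removing 5 leaves 1 component; it is not a cut vertex. No other vertex is a cut vertex either.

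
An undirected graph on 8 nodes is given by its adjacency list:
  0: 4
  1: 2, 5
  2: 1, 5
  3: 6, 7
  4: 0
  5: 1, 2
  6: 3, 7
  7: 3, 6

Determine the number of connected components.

3

Starting from 0 we can reach 0, 4. That is one component of size 2.
Starting from 3 we can reach 3, 6, 7. That is one component of size 3.
Starting from 1 we can reach 1, 2, 5. That is one component of size 3.
Total: 3 components.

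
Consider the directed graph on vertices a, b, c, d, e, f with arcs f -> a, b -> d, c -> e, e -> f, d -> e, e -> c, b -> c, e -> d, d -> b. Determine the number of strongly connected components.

{b, c, d, e} are all mutually reachable — one SCC of size 4.
{a} is an SCC by itself.
{f} is an SCC by itself.
That gives 3 strongly connected components.

3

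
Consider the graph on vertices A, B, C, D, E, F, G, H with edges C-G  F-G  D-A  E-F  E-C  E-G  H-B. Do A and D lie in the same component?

From A we can reach A, D, which includes D.

Yes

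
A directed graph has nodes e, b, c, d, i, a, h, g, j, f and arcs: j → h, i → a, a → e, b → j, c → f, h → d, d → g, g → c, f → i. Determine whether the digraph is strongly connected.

No

There is no directed path from e to i, so the graph is not strongly connected.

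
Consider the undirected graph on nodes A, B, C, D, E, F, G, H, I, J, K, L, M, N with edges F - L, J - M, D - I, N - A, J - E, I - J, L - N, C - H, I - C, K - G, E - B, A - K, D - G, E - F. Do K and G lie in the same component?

From K we can reach A, B, C, D, E, F, G, H, I, J, K, L, M, N, which includes G.

Yes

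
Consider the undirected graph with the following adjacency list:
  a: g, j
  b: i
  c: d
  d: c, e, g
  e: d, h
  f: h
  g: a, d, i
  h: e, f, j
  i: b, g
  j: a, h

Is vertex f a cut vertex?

Deleting f leaves 1 component (was 1), so f is not a cut vertex.

No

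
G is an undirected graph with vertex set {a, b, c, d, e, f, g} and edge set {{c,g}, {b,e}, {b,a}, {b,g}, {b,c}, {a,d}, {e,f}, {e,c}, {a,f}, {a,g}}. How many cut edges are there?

1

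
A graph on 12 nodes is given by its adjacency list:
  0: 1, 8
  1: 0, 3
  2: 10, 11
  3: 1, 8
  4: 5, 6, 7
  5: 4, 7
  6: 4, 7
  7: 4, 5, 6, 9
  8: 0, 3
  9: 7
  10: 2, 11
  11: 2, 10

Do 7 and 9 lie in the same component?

Yes

From 7 we can reach 4, 5, 6, 7, 9, which includes 9.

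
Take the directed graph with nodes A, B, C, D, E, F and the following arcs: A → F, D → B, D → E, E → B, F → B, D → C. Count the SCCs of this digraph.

6

{B} is an SCC by itself.
{F} is an SCC by itself.
{A} is an SCC by itself.
{D} is an SCC by itself.
{E} is an SCC by itself.
(and 1 more singleton SCC)
That gives 6 strongly connected components.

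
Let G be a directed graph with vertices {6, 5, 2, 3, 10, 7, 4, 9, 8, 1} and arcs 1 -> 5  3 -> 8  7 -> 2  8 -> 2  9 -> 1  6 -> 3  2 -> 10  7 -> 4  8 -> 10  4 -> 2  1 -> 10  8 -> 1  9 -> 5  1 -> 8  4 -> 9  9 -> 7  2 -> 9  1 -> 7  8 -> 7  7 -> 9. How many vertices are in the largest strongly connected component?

6

{1, 2, 4, 7, 8, 9} are all mutually reachable — one SCC of size 6.
{3} is an SCC by itself.
{10} is an SCC by itself.
{5} is an SCC by itself.
{6} is an SCC by itself.
The largest has 6 vertices.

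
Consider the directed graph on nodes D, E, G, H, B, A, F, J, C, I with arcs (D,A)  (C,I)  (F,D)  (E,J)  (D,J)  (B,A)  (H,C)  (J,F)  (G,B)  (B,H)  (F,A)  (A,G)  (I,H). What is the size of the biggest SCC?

3

{C, H, I} are all mutually reachable — one SCC of size 3.
{A, B, G} are all mutually reachable — one SCC of size 3.
{D, F, J} are all mutually reachable — one SCC of size 3.
{E} is an SCC by itself.
The largest has 3 vertices.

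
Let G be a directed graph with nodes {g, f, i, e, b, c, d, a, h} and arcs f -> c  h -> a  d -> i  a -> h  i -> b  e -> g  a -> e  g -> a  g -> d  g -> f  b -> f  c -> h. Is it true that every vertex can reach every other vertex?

Yes

From h we can reach every vertex (a, b, c, d, e, f, g, h, i), and every vertex can reach h (a, b, c, d, e, f, g, h, i). So the whole graph is one strongly connected component.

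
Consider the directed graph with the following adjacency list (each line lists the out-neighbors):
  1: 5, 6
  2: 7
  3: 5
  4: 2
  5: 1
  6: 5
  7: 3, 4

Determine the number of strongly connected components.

{2, 4, 7} are all mutually reachable — one SCC of size 3.
{1, 5, 6} are all mutually reachable — one SCC of size 3.
{3} is an SCC by itself.
That gives 3 strongly connected components.

3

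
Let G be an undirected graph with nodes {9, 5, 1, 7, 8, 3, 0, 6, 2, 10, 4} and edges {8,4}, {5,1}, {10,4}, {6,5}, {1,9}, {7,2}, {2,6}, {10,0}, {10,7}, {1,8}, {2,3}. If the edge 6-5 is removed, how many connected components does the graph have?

1

6 and 5 are still connected via 6-2-7-10-4-8-1-5, so the component count stays at 1.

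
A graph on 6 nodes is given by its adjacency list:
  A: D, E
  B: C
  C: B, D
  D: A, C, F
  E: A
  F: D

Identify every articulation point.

Removing A increases the component count from 1 to 2, so A is a cut vertex.
Removing C increases the component count from 1 to 2, so C is a cut vertex.
Removing D increases the component count from 1 to 3, so D is a cut vertex.
By contrast removing B leaves 1 component; it is not a cut vertex. No other vertex is a cut vertex either.

A, C, D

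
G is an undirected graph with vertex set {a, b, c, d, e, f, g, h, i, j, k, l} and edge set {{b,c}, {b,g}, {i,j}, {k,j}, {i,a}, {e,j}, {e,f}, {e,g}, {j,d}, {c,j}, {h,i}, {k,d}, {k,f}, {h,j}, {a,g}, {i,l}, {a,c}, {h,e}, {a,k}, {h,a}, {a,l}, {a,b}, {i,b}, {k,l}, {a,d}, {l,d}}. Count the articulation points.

0

Removing g, for instance, still leaves 1 component. No single vertex removal increases the component count — the graph has no articulation points.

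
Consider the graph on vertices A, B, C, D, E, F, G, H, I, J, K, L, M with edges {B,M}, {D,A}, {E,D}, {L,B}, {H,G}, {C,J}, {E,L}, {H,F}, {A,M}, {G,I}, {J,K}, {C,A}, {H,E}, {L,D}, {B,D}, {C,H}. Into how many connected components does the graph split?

1

Starting from A we can reach A, B, C, D, E, F, G, H, I, J, K, L, M. That is one component of size 13.
Total: 1 component.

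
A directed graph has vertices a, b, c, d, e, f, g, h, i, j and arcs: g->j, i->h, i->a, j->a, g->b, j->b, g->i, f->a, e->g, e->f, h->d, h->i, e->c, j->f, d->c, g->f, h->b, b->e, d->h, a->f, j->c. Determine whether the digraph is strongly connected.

No

There is no directed path from c to b, so the graph is not strongly connected.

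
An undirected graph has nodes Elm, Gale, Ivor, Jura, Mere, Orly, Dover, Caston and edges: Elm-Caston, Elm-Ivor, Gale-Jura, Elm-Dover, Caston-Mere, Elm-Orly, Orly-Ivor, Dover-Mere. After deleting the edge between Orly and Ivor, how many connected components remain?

Orly and Ivor are still connected via Orly-Elm-Ivor, so the component count stays at 2.

2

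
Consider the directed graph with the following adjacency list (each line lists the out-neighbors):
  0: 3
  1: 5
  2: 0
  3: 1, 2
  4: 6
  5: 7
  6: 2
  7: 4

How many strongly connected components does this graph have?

1

{0, 1, 2, 3, 4, 5, 6, 7} are all mutually reachable — one SCC of size 8.
That gives 1 strongly connected component.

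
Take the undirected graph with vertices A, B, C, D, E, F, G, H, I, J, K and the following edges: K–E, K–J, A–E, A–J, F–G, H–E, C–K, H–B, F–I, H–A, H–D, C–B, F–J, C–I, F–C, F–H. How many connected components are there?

1

Starting from A we can reach A, B, C, D, E, F, G, H, I, J, K. That is one component of size 11.
Total: 1 component.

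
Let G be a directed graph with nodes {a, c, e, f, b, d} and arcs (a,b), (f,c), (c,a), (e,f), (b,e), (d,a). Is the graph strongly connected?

No

There is no directed path from c to d, so the graph is not strongly connected.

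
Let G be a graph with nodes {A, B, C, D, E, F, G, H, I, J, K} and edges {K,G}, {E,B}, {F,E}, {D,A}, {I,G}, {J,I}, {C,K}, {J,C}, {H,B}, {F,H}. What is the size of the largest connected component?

5

Starting from A we can reach A, D. That is one component of size 2.
Starting from B we can reach B, E, F, H. That is one component of size 4.
Starting from C we can reach C, G, I, J, K. That is one component of size 5.
The largest has 5 vertices.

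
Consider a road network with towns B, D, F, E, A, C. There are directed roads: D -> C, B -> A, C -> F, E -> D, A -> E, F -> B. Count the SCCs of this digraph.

{A, B, C, D, E, F} are all mutually reachable — one SCC of size 6.
That gives 1 strongly connected component.

1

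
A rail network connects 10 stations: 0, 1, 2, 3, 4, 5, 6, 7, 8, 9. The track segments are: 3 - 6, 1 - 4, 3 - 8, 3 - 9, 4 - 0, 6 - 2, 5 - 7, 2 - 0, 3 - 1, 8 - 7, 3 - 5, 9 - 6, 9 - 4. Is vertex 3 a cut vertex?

Yes

Deleting 3 raises the number of components from 1 to 2, so 3 is a cut vertex.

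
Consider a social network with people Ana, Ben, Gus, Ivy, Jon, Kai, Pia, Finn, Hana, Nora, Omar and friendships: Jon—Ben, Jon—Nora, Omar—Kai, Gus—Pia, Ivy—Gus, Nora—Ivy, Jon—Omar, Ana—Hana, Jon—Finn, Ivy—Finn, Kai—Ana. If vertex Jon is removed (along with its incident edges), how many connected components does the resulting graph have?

With Jon gone, the remaining components are: {Ben}; {Ana, Kai, Hana, Omar}; {Gus, Ivy, Pia, Finn, Nora}.
That is 3 components.

3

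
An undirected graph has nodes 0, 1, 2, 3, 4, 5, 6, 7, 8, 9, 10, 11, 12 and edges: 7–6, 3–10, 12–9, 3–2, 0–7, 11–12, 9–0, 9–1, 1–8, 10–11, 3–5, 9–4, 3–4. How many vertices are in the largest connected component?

13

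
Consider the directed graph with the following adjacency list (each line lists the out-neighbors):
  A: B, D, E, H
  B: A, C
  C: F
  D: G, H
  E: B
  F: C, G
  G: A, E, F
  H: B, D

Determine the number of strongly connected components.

1

{A, B, C, D, E, F, G, H} are all mutually reachable — one SCC of size 8.
That gives 1 strongly connected component.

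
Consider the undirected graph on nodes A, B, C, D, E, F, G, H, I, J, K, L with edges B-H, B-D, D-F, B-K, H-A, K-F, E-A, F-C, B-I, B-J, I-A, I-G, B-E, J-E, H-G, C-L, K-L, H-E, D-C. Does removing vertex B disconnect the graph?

Yes

Deleting B raises the number of components from 1 to 2, so B is a cut vertex.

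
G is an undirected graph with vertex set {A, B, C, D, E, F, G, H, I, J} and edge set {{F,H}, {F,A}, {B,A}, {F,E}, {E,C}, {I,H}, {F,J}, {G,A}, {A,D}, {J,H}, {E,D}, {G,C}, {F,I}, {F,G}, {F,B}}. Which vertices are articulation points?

F

Removing F increases the component count from 1 to 2, so F is a cut vertex.
By contrast removing E leaves 1 component; it is not a cut vertex. No other vertex is a cut vertex either.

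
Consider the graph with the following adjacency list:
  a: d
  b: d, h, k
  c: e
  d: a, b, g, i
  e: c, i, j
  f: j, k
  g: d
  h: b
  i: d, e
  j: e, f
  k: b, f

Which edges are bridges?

a-d, b-h, c-e, d-g

The edges on the cycle f-j-e-i-d-b-k-f are not bridges since each lies on that cycle.
But removing a-d disconnects a from d; removing c-e disconnects c from e; removing h-b disconnects h from b; removing d-g disconnects d from g — these are bridges.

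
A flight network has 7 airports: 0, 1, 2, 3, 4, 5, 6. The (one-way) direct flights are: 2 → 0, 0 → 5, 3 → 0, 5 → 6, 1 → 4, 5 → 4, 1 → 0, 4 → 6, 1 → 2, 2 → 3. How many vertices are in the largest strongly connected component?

{4} is an SCC by itself.
{6} is an SCC by itself.
{5} is an SCC by itself.
{3} is an SCC by itself.
{0} is an SCC by itself.
(and 2 more singleton SCCs)
The largest has 1 vertex.

1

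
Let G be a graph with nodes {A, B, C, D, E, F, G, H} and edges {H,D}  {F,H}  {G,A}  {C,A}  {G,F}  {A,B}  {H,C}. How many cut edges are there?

The edges on the cycle G-F-H-C-A-G are not bridges since each lies on that cycle.
But removing A–B disconnects A from B; removing H–D disconnects H from D — these are bridges.
That makes 2 bridges.

2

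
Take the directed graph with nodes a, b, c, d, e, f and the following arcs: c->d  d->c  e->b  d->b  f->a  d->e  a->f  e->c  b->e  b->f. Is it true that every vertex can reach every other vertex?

No

There is no directed path from f to b, so the graph is not strongly connected.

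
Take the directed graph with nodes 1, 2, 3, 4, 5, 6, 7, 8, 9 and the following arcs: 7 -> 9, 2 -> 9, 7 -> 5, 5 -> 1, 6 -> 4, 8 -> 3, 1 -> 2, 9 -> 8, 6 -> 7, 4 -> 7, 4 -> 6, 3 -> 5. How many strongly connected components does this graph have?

{1, 2, 3, 5, 8, 9} are all mutually reachable — one SCC of size 6.
{4, 6} are all mutually reachable — one SCC of size 2.
{7} is an SCC by itself.
That gives 3 strongly connected components.

3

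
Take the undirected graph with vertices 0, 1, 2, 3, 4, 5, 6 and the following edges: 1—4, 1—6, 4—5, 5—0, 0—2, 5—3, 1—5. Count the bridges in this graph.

4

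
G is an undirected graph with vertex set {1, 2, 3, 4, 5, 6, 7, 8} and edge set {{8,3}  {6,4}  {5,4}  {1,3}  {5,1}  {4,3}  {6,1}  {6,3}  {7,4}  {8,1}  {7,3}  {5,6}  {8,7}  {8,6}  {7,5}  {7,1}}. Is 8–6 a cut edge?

No

After removing 8–6, the path 8-1-6 still connects them, so the edge is not a bridge.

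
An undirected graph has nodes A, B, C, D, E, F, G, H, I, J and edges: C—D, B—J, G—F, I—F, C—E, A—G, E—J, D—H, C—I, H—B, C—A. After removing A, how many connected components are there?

1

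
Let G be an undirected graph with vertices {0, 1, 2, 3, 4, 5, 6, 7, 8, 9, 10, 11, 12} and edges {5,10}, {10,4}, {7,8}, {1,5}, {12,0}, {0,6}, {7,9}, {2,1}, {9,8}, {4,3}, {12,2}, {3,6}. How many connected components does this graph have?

11 is isolated — a component by itself.
Starting from 7 we can reach 7, 8, 9. That is one component of size 3.
Starting from 0 we can reach 0, 1, 2, 3, 4, 5, 6, 10, 12. That is one component of size 9.
Total: 3 components.

3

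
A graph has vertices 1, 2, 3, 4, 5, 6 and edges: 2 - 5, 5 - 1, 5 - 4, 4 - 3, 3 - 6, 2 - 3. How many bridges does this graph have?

The edges on the cycle 2-5-4-3-2 are not bridges since each lies on that cycle.
But removing 3 - 6 disconnects 3 from 6; removing 5 - 1 disconnects 5 from 1 — these are bridges.
That makes 2 bridges.

2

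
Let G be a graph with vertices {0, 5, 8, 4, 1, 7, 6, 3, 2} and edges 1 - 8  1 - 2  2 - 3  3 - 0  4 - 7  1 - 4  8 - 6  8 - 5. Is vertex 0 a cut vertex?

No

Deleting 0 leaves 1 component (was 1), so 0 is not a cut vertex.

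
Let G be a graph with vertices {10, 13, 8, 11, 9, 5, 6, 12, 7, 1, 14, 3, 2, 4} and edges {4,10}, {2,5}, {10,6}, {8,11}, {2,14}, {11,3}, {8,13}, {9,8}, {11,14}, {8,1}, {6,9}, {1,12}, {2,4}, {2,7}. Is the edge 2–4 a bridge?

After removing 2–4, the path 2-14-11-8-9-6-10-4 still connects them, so the edge is not a bridge.

No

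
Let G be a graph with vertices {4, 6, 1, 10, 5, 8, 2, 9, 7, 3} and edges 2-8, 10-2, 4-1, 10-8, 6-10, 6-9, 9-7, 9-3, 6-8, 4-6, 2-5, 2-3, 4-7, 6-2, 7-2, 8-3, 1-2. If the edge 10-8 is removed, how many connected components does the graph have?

1

10 and 8 are still connected via 10-6-8, so the component count stays at 1.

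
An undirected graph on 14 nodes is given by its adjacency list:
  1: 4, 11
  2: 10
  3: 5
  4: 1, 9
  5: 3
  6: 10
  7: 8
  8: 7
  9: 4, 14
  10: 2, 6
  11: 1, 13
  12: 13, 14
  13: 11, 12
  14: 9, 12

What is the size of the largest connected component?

Starting from 7 we can reach 7, 8. That is one component of size 2.
Starting from 3 we can reach 3, 5. That is one component of size 2.
Starting from 2 we can reach 2, 6, 10. That is one component of size 3.
Starting from 1 we can reach 1, 4, 9, 11, 12, 13, 14. That is one component of size 7.
The largest has 7 vertices.

7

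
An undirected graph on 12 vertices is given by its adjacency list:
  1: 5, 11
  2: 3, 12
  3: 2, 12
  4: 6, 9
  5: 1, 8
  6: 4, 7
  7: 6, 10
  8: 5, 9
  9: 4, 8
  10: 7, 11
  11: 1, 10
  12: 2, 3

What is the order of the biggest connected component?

Starting from 2 we can reach 2, 3, 12. That is one component of size 3.
Starting from 1 we can reach 1, 4, 5, 6, 7, 8, 9, 10, 11. That is one component of size 9.
The largest has 9 vertices.

9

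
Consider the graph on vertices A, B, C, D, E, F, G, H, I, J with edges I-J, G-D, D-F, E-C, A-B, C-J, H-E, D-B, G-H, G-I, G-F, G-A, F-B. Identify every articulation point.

G

Removing G increases the component count from 1 to 2, so G is a cut vertex.
By contrast removing J leaves 1 component; it is not a cut vertex. No other vertex is a cut vertex either.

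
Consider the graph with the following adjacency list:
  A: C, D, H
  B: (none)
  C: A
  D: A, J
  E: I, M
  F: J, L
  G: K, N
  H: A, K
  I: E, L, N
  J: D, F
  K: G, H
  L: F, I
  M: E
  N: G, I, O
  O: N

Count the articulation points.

4

Removing A increases the component count from 2 to 3, so A is a cut vertex.
Removing E increases the component count from 2 to 3, so E is a cut vertex.
Removing I increases the component count from 2 to 3, so I is a cut vertex.
Likewise N is a cut vertex.
By contrast removing L leaves 2 components; it is not a cut vertex. No other vertex is a cut vertex either.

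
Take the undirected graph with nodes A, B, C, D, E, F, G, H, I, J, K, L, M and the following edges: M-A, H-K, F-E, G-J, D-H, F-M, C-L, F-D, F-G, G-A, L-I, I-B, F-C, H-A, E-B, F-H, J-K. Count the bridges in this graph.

The edges on the cycle F-C-L-I-B-E-F are not bridges since each lies on that cycle.
Every edge lies on some cycle, so there are no bridges.

0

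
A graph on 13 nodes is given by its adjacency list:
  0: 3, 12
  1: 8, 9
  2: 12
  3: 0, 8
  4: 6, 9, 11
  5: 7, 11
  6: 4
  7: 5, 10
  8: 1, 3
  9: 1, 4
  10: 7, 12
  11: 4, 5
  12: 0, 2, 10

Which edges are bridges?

12-2, 4-6

The edges on the cycle 3-0-12-10-7-5-11-4-9-1-8-3 are not bridges since each lies on that cycle.
But removing 6-4 disconnects 6 from 4; removing 12-2 disconnects 12 from 2 — these are bridges.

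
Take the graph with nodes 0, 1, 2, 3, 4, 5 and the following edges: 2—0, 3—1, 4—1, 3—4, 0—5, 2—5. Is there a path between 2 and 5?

From 2 we can reach 0, 2, 5, which includes 5.

Yes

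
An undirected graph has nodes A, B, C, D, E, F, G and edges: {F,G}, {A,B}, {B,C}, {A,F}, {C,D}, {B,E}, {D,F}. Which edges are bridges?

The edges on the cycle A-B-C-D-F-A are not bridges since each lies on that cycle.
But removing B–E disconnects B from E; removing F–G disconnects F from G — these are bridges.

B-E, F-G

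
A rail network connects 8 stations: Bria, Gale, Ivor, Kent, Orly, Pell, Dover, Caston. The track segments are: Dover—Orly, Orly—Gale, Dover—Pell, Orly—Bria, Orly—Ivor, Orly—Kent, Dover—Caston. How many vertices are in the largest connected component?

Starting from Bria we can reach Bria, Gale, Ivor, Kent, Orly, Pell, Dover, Caston. That is one component of size 8.
The largest has 8 vertices.

8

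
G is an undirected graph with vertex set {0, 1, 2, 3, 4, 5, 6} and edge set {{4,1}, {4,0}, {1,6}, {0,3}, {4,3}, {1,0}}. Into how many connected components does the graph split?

3

2 is isolated — a component by itself.
5 is isolated — a component by itself.
Starting from 0 we can reach 0, 1, 3, 4, 6. That is one component of size 5.
Total: 3 components.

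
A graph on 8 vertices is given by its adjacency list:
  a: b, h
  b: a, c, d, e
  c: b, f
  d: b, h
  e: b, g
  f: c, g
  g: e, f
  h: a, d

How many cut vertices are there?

1

Removing b increases the component count from 1 to 2, so b is a cut vertex.
By contrast removing h leaves 1 component; it is not a cut vertex. No other vertex is a cut vertex either.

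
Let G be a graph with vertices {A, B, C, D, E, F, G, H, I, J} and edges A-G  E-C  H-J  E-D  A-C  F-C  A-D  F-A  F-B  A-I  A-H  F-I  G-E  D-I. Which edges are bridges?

The edges on the cycle A-G-E-C-A are not bridges since each lies on that cycle.
But removing J-H disconnects J from H; removing F-B disconnects F from B; removing H-A disconnects H from A — these are bridges.

A-H, B-F, H-J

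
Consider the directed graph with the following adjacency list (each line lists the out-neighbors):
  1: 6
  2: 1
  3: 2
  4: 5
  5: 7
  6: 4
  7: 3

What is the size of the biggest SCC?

7

{1, 2, 3, 4, 5, 6, 7} are all mutually reachable — one SCC of size 7.
The largest has 7 vertices.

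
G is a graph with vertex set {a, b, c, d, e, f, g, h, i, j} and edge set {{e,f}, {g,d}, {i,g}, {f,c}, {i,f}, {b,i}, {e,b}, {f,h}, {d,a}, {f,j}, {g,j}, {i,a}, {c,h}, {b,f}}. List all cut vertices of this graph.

f

Removing f increases the component count from 1 to 2, so f is a cut vertex.
By contrast removing h leaves 1 component; it is not a cut vertex. No other vertex is a cut vertex either.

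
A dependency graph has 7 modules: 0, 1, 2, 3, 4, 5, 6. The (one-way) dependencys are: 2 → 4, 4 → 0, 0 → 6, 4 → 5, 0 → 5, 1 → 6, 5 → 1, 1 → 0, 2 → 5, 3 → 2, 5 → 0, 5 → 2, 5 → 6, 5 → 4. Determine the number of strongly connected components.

3

{0, 1, 2, 4, 5} are all mutually reachable — one SCC of size 5.
{3} is an SCC by itself.
{6} is an SCC by itself.
That gives 3 strongly connected components.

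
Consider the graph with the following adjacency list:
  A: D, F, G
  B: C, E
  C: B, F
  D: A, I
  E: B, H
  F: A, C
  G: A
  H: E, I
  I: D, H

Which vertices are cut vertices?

Removing A increases the component count from 1 to 2, so A is a cut vertex.
By contrast removing B leaves 1 component; it is not a cut vertex. No other vertex is a cut vertex either.

A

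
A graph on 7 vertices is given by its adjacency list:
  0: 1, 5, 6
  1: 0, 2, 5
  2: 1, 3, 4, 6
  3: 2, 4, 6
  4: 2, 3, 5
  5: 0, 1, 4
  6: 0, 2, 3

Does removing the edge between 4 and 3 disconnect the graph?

After removing 4-3, the path 4-2-3 still connects them, so the edge is not a bridge.

No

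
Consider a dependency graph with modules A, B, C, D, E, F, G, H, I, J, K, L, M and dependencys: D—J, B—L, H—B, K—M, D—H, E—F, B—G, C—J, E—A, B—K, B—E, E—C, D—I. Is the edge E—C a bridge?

After removing E—C, the path E-B-H-D-J-C still connects them, so the edge is not a bridge.

No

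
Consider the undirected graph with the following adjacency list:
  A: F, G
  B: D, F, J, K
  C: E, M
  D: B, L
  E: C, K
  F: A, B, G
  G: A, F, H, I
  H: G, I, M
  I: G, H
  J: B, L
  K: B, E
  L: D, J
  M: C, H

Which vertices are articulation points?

Removing B increases the component count from 1 to 2, so B is a cut vertex.
By contrast removing E leaves 1 component; it is not a cut vertex. No other vertex is a cut vertex either.

B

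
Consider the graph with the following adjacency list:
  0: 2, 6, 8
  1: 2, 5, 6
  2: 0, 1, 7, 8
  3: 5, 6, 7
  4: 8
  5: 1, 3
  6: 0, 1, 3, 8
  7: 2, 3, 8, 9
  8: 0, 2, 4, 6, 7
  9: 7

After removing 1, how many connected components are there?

1

With 1 gone, the remaining components are: {0, 2, 3, 4, 5, 6, 7, 8, 9}.
That is 1 component.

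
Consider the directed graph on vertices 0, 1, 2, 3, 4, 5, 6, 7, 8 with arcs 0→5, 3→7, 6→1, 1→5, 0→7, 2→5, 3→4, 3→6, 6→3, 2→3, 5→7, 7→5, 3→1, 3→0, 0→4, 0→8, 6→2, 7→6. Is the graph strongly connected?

No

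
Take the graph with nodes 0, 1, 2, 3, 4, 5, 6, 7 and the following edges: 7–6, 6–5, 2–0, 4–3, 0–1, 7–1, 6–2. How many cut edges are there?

The edges on the cycle 7-6-2-0-1-7 are not bridges since each lies on that cycle.
But removing 4–3 disconnects 4 from 3; removing 6–5 disconnects 6 from 5 — these are bridges.
That makes 2 bridges.

2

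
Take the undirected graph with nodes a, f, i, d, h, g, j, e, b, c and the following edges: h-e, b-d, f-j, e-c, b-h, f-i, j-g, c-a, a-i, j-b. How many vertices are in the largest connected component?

10

Starting from a we can reach a, b, c, d, e, f, g, h, i, j. That is one component of size 10.
The largest has 10 vertices.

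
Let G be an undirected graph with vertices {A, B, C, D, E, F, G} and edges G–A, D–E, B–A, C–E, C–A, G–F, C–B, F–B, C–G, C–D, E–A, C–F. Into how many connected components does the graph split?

1

Starting from A we can reach A, B, C, D, E, F, G. That is one component of size 7.
Total: 1 component.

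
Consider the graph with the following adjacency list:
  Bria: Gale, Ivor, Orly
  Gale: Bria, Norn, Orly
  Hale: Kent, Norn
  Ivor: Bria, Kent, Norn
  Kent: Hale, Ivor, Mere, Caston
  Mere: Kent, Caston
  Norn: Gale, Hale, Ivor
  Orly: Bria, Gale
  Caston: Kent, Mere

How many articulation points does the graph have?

1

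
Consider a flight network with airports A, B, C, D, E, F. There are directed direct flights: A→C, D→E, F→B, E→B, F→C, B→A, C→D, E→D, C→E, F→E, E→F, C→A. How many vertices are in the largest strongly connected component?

6

{A, B, C, D, E, F} are all mutually reachable — one SCC of size 6.
The largest has 6 vertices.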